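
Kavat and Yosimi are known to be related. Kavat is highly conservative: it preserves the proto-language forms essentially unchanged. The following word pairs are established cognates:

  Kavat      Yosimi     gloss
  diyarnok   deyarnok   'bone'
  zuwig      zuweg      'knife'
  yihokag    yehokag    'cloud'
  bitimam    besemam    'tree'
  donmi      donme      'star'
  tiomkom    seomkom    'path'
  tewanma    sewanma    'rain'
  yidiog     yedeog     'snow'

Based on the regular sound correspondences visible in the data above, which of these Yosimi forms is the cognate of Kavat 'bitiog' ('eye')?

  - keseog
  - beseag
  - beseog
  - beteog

beseog

diyarnok ~ deyarnok, zuwig ~ zuweg — Kavat i corresponds to Yosimi e after a consonant, before a consonant other than r, m, n, p, b, f, v.
bitimam ~ besemam — Kavat t corresponds to Yosimi s between vowels (before a front vowel).
tiomkom ~ seomkom, yidiog ~ yedeog — Kavat i corresponds to Yosimi e after a consonant, before a back vowel.
Applying these to Kavat 'bitiog':
  bitiog → betiog   (i→e after a consonant, before a consonant other than r, m, n, p, b, f, v)
  betiog → besiog   (t→s between vowels (before a front vowel))
  besiog → beseog   (i→e after a consonant, before a back vowel)
So the Yosimi cognate is 'beseog'.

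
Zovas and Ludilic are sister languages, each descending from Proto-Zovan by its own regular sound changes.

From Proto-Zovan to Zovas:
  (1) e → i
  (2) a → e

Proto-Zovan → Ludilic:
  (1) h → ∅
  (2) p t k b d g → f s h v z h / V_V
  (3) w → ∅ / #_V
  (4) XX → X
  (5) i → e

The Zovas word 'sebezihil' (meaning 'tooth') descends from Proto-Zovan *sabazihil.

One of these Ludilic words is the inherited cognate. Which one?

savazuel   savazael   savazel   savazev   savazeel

savazel

Ludilic: *sabazihil
  sabazihil → sabaziil   [h-loss]
  sabaziil → savaziil   [intervocalic lenition]
  savaziil (rule 3 does not apply)
  savaziil → savazil   [degemination]
  savazil → savazel   [vowel merger]
  giving Ludilic savazel.
Among the options, 'savazel' alone shows every Ludilic change applied in order.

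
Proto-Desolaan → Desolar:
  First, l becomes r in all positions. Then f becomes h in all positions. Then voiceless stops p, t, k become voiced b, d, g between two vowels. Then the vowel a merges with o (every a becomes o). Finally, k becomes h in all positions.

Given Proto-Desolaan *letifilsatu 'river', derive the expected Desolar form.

Desolar: *letifilsatu > retifirsatu > retihirsatu > redihirsadu > redihirsodu  (by unconditioned shift, unconditioned shift, intervocalic voicing, vowel merger)

redihirsodu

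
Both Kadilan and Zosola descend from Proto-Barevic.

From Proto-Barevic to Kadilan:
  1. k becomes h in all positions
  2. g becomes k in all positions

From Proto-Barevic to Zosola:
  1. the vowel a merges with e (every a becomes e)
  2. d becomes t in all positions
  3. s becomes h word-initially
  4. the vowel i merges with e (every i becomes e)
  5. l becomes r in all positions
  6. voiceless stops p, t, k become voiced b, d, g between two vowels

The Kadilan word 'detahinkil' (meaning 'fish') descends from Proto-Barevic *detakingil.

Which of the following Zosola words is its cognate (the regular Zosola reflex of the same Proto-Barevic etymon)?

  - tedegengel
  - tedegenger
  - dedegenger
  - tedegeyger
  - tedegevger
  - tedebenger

tedegenger

Zosola: start from *detakingil.
  rule 1 (vowel merger): detakingil → detekingil
  rule 2 (unconditioned shift): detekingil → tetekingil
  rule 3: no change — tetekingil
  rule 4 (vowel merger): tetekingil → tetekengel
  rule 5 (unconditioned shift): tetekengel → tetekenger
  rule 6 (intervocalic voicing): tetekenger → tedegenger
  ⇒ Zosola tedegenger
The other candidates each miss or misapply at least one Zosola change.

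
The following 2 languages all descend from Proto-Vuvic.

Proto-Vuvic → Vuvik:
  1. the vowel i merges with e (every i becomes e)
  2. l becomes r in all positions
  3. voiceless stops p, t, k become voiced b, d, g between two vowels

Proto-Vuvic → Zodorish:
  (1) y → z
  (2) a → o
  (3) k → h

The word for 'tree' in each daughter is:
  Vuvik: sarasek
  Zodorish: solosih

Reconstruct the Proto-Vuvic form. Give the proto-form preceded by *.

Position 7: Vuvik has k, Zodorish has h. Vuvik preserves k here (none of its changes turn any other segment into k), so the proto-segment is *k.
Position 6: Vuvik has e, Zodorish has i. Zodorish preserves i here (none of its changes turn any other segment into i), so the proto-segment is *i.
Position 2: Vuvik has a, Zodorish has o. Vuvik preserves a here (none of its changes turn any other segment into a), so the proto-segment is *a.
This points to *salasik. Verify forward in each daughter:
Vuvik: start from *salasik.
  rule 1 (vowel merger): salasik → salasek
  rule 2 (unconditioned shift): salasek → sarasek
  rule 3: no change — sarasek
  ⇒ Vuvik sarasek
Zodorish: *salasik
  salasik (rule 1 does not apply)
  salasik → solosik   [vowel merger]
  solosik → solosih   [unconditioned shift]
  giving Zodorish solosih.
Only *salasik yields all of Vuvik sarasek, Zodorish solosih.

*salasik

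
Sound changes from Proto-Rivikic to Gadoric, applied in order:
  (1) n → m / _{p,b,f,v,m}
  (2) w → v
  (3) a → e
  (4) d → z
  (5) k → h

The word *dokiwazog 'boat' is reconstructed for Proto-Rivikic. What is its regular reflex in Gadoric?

zohivezog

Gadoric: start from *dokiwazog.
  rule 1: no change — dokiwazog
  rule 2 (unconditioned shift): dokiwazog → dokivazog
  rule 3 (vowel merger): dokivazog → dokivezog
  rule 4 (unconditioned shift): dokivezog → zokivezog
  rule 5 (unconditioned shift): zokivezog → zohivezog
  ⇒ Gadoric zohivezog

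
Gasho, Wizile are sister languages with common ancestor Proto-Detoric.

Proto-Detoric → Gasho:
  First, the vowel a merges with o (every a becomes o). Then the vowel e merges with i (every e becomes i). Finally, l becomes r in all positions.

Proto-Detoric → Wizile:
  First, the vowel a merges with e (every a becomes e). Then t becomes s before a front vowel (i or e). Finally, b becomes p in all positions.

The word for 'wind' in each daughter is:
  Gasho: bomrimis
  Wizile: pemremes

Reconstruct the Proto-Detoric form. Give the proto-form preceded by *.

Position 7: Gasho has i, Wizile has e. Taking the neighbouring segments as reconstructed: Gasho i could go back to *e or *i; Wizile e could go back to *a or *e — the one source consistent with every daughter is *e.
Position 5: Gasho has i, Wizile has e. Taking the neighbouring segments as reconstructed: Gasho i could go back to *e or *i; Wizile e could go back to *a or *e — the one source consistent with every daughter is *e.
Position 1: Gasho has b, Wizile has p. Gasho preserves b here (none of its changes turn any other segment into b), so the proto-segment is *b.
This points to *bamremes. Verify forward in each daughter:
Gasho: *bamremes
  bamremes → bomremes   [vowel merger]
  bomremes → bomrimis   [vowel merger]
  bomrimis (rule 3 does not apply)
  giving Gasho bomrimis.
Wizile: start from *bamremes.
  rule 1 (vowel merger): bamremes → bemremes
  rule 2: no change — bemremes
  rule 3 (unconditioned shift): bemremes → pemremes
  ⇒ Wizile pemremes
*bamremes is the unique common source.

*bamremes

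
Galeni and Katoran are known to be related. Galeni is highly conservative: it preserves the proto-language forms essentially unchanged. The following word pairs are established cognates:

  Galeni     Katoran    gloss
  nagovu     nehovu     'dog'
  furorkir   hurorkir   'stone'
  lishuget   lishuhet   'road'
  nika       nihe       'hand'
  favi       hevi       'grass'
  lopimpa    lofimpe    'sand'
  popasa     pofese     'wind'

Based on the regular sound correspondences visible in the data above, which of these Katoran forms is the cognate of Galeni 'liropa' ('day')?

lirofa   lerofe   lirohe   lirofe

lirofe

popasa ~ pofese — Galeni p corresponds to Katoran f between vowels (before a back vowel).
nika ~ nihe, lopimpa ~ lofimpe — Galeni a corresponds to Katoran e word-finally.
Applying these to Galeni 'liropa':
  liropa → lirofa   (p→f between vowels (before a back vowel))
  lirofa → lirofe   (a→e word-finally)
So the Katoran cognate is 'lirofe'.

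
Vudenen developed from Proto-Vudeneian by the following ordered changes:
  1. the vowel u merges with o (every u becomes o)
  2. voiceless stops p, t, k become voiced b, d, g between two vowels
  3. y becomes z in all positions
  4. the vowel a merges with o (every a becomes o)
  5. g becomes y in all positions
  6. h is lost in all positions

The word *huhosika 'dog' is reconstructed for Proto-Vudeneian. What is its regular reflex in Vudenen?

oosiyo

Vudenen: *huhosika
  huhosika → hohosika   [vowel merger]
  hohosika → hohosiga   [intervocalic voicing]
  hohosiga (rule 3 does not apply)
  hohosiga → hohosigo   [vowel merger]
  hohosigo → hohosiyo   [unconditioned shift]
  hohosiyo → oosiyo   [h-loss]
  giving Vudenen oosiyo.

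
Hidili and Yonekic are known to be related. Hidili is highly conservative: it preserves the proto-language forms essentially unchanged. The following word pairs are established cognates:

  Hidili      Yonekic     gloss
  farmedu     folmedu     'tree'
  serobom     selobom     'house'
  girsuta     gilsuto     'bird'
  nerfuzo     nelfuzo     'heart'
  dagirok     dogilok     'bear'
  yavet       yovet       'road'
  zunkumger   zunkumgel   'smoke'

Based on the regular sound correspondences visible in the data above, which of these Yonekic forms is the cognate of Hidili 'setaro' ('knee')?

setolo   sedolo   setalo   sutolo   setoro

setolo

farmedu ~ folmedu — Hidili a corresponds to Yonekic o after a consonant, before r.
serobom ~ selobom, dagirok ~ dogilok — Hidili r corresponds to Yonekic l between vowels (before a back vowel).
Applying these to Hidili 'setaro':
  setaro → setoro   (a→o after a consonant, before r)
  setoro → setolo   (r→l between vowels (before a back vowel))
So the Yonekic cognate is 'setolo'.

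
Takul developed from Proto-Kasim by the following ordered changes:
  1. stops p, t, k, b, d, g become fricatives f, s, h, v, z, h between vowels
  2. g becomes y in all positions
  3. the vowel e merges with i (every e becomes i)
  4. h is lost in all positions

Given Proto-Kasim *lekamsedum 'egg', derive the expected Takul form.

liamsizum

Takul: *lekamsedum > lehamsezum > lihamsizum > liamsizum  (by intervocalic lenition, vowel merger, h-loss)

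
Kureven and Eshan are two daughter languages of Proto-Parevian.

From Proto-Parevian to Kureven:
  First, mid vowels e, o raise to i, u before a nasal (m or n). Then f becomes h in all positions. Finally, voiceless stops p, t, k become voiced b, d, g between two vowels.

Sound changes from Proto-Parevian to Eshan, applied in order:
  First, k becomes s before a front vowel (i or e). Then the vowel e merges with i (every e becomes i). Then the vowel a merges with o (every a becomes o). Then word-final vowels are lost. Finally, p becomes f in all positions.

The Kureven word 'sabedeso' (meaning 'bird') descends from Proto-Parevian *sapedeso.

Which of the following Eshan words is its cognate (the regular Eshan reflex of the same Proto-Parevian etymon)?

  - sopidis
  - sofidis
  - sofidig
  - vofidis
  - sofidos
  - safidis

sofidis

Eshan: start from *sapedeso.
  rule 1: no change — sapedeso
  rule 2 (vowel merger): sapedeso → sapidiso
  rule 3 (vowel merger): sapidiso → sopidiso
  rule 4 (apocope): sopidiso → sopidis
  rule 5 (unconditioned shift): sopidis → sofidis
  ⇒ Eshan sofidis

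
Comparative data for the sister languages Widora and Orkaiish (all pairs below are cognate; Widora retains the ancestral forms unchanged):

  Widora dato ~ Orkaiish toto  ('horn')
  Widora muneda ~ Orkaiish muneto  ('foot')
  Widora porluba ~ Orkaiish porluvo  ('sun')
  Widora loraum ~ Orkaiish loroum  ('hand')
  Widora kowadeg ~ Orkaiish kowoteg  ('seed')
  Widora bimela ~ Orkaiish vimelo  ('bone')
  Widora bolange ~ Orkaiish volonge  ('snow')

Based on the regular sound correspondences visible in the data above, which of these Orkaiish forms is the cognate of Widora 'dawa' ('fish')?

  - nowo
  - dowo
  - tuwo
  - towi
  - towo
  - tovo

towo

dato ~ toto — Widora d corresponds to Orkaiish t word-initially before a back vowel.
dato ~ toto, kowadeg ~ kowoteg — Widora a corresponds to Orkaiish o after a consonant, before a consonant other than r, m, n, p, b, f, v.
muneda ~ muneto, porluba ~ porluvo — Widora a corresponds to Orkaiish o word-finally.
Applying these to Widora 'dawa':
  dawa → tawa   (d→t word-initially before a back vowel)
  tawa → towa   (a→o after a consonant, before a consonant other than r, m, n, p, b, f, v)
  towa → towo   (a→o word-finally)
So the Orkaiish cognate is 'towo'.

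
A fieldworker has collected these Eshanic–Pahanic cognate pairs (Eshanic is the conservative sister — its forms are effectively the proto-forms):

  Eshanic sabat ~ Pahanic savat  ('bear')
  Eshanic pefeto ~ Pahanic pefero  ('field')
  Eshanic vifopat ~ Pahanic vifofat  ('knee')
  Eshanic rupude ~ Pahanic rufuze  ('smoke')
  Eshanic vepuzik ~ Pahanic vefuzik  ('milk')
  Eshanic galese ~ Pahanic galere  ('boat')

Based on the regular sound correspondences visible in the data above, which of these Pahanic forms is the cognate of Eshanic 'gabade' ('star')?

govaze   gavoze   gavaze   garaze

gavaze

sabat ~ savat — Eshanic b corresponds to Pahanic v between vowels (before a back vowel).
rupude ~ rufuze — Eshanic d corresponds to Pahanic z between vowels (before a front vowel).
Applying these to Eshanic 'gabade':
  gabade → gavade   (b→v between vowels (before a back vowel))
  gavade → gavaze   (d→z between vowels (before a front vowel))
So the Pahanic cognate is 'gavaze'.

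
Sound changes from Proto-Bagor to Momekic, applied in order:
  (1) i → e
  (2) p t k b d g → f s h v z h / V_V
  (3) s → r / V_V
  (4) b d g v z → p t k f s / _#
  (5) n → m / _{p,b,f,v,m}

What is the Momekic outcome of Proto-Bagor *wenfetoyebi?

wemferoyeve

Momekic: start from *wenfetoyebi.
  rule 1 (vowel merger): wenfetoyebi → wenfetoyebe
  rule 2 (intervocalic lenition): wenfetoyebe → wenfesoyeve
  rule 3 (rhotacism): wenfesoyeve → wenferoyeve
  rule 4: no change — wenferoyeve
  rule 5 (nasal place assimilation): wenferoyeve → wemferoyeve
  ⇒ Momekic wemferoyeve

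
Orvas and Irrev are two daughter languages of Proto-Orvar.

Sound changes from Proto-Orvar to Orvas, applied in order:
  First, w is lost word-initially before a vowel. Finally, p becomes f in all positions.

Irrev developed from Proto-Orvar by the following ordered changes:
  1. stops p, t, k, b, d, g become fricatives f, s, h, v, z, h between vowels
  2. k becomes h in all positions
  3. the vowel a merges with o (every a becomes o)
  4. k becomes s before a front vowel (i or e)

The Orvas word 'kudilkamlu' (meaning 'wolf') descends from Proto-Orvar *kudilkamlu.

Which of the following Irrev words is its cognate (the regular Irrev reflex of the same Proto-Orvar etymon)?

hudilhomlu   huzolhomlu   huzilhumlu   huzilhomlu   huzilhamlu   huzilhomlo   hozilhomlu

huzilhomlu

Irrev: *kudilkamlu
  kudilkamlu → kuzilkamlu   [intervocalic lenition]
  kuzilkamlu → huzilhamlu   [unconditioned shift]
  huzilhamlu → huzilhomlu   [vowel merger]
  huzilhomlu (rule 4 does not apply)
  giving Irrev huzilhomlu.
The other candidates each miss or misapply at least one Irrev change.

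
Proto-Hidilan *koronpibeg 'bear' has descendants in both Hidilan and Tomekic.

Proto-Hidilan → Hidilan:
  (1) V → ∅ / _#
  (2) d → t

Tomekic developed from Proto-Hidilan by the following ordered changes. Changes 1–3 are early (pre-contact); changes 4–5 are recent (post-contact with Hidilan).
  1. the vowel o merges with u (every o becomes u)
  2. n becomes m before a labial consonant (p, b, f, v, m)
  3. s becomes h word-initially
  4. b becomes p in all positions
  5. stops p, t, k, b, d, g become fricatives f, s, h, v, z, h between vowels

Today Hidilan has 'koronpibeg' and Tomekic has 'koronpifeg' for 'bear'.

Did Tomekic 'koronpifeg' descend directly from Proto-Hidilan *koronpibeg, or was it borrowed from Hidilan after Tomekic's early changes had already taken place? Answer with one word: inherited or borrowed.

borrowed

If inherited, *koronpibeg would pass through all of Tomekic's changes:
Tomekic: start from *koronpibeg.
  rule 1 (vowel merger): koronpibeg → kurunpibeg
  rule 2 (nasal place assimilation): kurunpibeg → kurumpibeg
  rule 3: no change — kurumpibeg
  rule 4 (unconditioned shift): kurumpibeg → kurumpipeg
  rule 5 (intervocalic lenition): kurumpipeg → kurumpifeg
  ⇒ Tomekic kurumpifeg
If borrowed from Hidilan 'koronpibeg' after the early changes, it would undergo only the recent ones:
  rule 4 (unconditioned shift): koronpibeg → koronpipeg
  rule 5 (intervocalic lenition): koronpipeg → koronpifeg
  ⇒ as a loan: koronpifeg
Tomekic 'koronpifeg' matches the loan outcome 'koronpifeg', not the inherited 'kurumpifeg' — it skipped the early Tomekic changes, so it was borrowed from Hidilan.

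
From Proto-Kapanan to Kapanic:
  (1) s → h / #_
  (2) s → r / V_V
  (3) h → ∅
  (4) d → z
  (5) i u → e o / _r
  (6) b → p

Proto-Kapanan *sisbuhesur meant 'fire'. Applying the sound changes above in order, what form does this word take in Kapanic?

ispueror

Kapanic: *sisbuhesur
  sisbuhesur → hisbuhesur   [debuccalisation]
  hisbuhesur → hisbuherur   [rhotacism]
  hisbuherur → isbuerur   [h-loss]
  isbuerur (rule 4 does not apply)
  isbuerur → isbueror   [pre-rhotic lowering]
  isbueror → ispueror   [unconditioned shift]
  giving Kapanic ispueror.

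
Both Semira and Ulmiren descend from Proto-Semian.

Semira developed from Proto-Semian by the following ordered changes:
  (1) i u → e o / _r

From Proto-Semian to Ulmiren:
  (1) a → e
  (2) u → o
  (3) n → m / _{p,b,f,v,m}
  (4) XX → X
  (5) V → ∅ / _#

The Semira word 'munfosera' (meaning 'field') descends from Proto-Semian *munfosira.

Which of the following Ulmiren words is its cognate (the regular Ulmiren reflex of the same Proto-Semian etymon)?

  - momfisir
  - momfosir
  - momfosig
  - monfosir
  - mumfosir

momfosir

Ulmiren: *munfosira
  munfosira → munfosire   [vowel merger]
  munfosire → monfosire   [vowel merger]
  monfosire → momfosire   [nasal place assimilation]
  momfosire (rule 4 does not apply)
  momfosire → momfosir   [apocope]
  giving Ulmiren momfosir.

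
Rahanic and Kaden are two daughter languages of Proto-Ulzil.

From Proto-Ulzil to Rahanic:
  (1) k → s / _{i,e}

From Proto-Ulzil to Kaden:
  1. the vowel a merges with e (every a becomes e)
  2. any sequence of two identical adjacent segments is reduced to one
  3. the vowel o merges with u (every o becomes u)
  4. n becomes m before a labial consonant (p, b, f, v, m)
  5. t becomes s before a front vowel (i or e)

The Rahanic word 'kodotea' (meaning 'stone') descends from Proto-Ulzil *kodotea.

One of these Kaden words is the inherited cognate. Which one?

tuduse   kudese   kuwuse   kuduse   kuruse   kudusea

Kaden: start from *kodotea.
  rule 1 (vowel merger): kodotea → kodotee
  rule 2 (degemination): kodotee → kodote
  rule 3 (vowel merger): kodote → kudute
  rule 4: no change — kudute
  rule 5 (palatalisation): kudute → kuduse
  ⇒ Kaden kuduse
Only 'kuduse' matches the regular Kaden development of *kodotea.

kuduse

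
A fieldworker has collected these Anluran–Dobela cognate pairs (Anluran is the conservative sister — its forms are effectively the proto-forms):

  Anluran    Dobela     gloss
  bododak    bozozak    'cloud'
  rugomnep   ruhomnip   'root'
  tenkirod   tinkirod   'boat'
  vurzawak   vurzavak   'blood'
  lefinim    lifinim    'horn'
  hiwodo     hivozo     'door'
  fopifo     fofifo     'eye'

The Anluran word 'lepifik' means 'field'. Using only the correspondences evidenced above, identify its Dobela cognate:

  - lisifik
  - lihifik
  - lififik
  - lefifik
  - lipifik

lififik

rugomnep ~ ruhomnip — Anluran e corresponds to Dobela i after a consonant, before a labial obstruent.
fopifo ~ fofifo — Anluran p corresponds to Dobela f between vowels (before a front vowel).
Applying these to Anluran 'lepifik':
  lepifik → lipifik   (e→i after a consonant, before a labial obstruent)
  lipifik → lififik   (p→f between vowels (before a front vowel))
So the Dobela cognate is 'lififik'.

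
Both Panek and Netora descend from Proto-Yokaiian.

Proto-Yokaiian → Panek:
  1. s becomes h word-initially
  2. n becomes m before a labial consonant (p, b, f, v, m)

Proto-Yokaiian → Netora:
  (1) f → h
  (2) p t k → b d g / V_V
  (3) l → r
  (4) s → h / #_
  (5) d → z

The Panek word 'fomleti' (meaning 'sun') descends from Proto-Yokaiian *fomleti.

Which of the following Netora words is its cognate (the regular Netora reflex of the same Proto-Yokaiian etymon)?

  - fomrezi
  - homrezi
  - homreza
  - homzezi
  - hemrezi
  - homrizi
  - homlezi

Netora: *fomleti
  fomleti → homleti   [unconditioned shift]
  homleti → homledi   [intervocalic voicing]
  homledi → homredi   [unconditioned shift]
  homredi (rule 4 does not apply)
  homredi → homrezi   [unconditioned shift]
  giving Netora homrezi.
Among the options, 'homrezi' alone shows every Netora change applied in order.

homrezi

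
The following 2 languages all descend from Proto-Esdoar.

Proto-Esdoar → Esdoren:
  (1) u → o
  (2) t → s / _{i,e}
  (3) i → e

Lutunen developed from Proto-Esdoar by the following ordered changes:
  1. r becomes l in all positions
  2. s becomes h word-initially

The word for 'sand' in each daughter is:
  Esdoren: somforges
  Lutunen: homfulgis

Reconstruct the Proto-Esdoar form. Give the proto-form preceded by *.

Position 8: Esdoren has e, Lutunen has i. Lutunen preserves i here (none of its changes turn any other segment into i), so the proto-segment is *i.
Position 6: Esdoren has r, Lutunen has l. Esdoren preserves r here (none of its changes turn any other segment into r), so the proto-segment is *r.
Position 1: Esdoren has s, Lutunen has h. Taking the neighbouring segments as reconstructed: Esdoren s can only go back to *s; Lutunen h could go back to *s or *h — the one source consistent with every daughter is *s.
This points to *somfurgis. Verify forward in each daughter:
Esdoren: *somfurgis
  somfurgis → somforgis   [vowel merger]
  somforgis (rule 2 does not apply)
  somforgis → somforges   [vowel merger]
  giving Esdoren somforges.
Lutunen: start from *somfurgis.
  rule 1 (unconditioned shift): somfurgis → somfulgis
  rule 2 (debuccalisation): somfulgis → homfulgis
  ⇒ Lutunen homfulgis
*somfurgis is the unique common source.

*somfurgis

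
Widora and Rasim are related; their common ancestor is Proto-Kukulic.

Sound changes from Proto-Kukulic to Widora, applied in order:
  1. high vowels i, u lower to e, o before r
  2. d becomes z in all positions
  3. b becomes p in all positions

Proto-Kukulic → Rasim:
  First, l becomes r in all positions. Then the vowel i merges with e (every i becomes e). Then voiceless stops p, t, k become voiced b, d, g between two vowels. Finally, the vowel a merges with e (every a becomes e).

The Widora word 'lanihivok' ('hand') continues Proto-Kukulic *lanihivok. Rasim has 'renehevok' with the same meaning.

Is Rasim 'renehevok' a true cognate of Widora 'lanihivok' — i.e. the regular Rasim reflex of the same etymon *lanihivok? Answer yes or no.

Derive the expected Rasim reflex of *lanihivok:
Rasim: *lanihivok > ranihivok > ranehevok > renehevok  (by unconditioned shift, vowel merger, vowel merger)
Rasim 'renehevok' matches the regular reflex exactly, so the pair is cognate.

yes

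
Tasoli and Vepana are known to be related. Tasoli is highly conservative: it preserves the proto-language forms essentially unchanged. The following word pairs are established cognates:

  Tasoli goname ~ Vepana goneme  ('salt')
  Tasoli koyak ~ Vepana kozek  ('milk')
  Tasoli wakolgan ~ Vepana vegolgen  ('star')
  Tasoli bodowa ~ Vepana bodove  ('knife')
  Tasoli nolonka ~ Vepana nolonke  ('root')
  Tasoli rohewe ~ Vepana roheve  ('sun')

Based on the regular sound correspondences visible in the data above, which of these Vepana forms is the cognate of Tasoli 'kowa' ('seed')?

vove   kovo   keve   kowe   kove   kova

kove

bodowa ~ bodove — Tasoli w corresponds to Vepana v between vowels (before a back vowel).
bodowa ~ bodove, nolonka ~ nolonke — Tasoli a corresponds to Vepana e word-finally.
Applying these to Tasoli 'kowa':
  kowa → kova   (w→v between vowels (before a back vowel))
  kova → kove   (a→e word-finally)
So the Vepana cognate is 'kove'.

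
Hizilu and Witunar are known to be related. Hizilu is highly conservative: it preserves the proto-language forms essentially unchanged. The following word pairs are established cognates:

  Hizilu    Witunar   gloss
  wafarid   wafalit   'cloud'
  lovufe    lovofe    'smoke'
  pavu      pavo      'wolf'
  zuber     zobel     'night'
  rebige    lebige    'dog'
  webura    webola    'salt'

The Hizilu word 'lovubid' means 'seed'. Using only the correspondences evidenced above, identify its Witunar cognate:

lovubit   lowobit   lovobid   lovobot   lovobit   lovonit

lovobit

zuber ~ zobel — Hizilu u corresponds to Witunar o after a consonant, before a labial obstruent.
wafarid ~ wafalit — Hizilu d corresponds to Witunar t word-finally.
Applying these to Hizilu 'lovubid':
  lovubid → lovobid   (u→o after a consonant, before a labial obstruent)
  lovobid → lovobit   (d→t word-finally)
So the Witunar cognate is 'lovobit'.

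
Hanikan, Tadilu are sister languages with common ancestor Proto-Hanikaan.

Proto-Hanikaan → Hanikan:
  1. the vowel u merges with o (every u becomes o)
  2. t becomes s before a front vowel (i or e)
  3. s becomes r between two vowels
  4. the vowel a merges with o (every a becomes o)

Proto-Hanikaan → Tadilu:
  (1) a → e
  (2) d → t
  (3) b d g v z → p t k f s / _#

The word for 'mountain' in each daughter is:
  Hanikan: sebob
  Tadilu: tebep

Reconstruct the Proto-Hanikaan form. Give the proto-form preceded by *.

Position 1: Hanikan has s, Tadilu has t. Taking the neighbouring segments as reconstructed: Hanikan s could go back to *t or *s; Tadilu t could go back to *t or *d — the one source consistent with every daughter is *t.
Position 4: Hanikan has o, Tadilu has e. Taking the neighbouring segments as reconstructed: Hanikan o could go back to *a or *o or *u; Tadilu e could go back to *a or *e — the one source consistent with every daughter is *a.
Position 5: Hanikan has b, Tadilu has p. Hanikan preserves b here (none of its changes turn any other segment into b), so the proto-segment is *b.
The remaining positions agree across the daughters. Check the candidate against every language:
Hanikan: *tebab > sebab > sebob  (by palatalisation, vowel merger)
Tadilu: *tebab > tebeb > tebep  (by vowel merger, final devoicing)
No other proto-form is consistent with every reflex, so the reconstruction is *tebab.

*tebab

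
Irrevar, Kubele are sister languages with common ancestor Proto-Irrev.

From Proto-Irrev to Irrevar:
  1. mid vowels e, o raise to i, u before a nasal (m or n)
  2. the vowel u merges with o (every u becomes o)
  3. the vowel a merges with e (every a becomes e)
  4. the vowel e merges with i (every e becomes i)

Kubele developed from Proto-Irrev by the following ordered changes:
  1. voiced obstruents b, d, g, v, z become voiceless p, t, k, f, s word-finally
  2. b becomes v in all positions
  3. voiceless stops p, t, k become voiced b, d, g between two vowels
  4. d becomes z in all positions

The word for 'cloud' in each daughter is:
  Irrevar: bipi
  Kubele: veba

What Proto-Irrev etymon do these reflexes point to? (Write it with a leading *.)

*bepa

Position 4: Irrevar has i, Kubele has a. Kubele preserves a here (none of its changes turn any other segment into a), so the proto-segment is *a.
Position 2: Irrevar has i, Kubele has e. Kubele preserves e here (none of its changes turn any other segment into e), so the proto-segment is *e.
Position 3: Irrevar has p, Kubele has b. Irrevar preserves p here (none of its changes turn any other segment into p), so the proto-segment is *p.
Continuing position by position gives *bepa; check it forward:
Irrevar: *bepa
  bepa (rule 1 does not apply)
  bepa (rule 2 does not apply)
  bepa → bepe   [vowel merger]
  bepe → bipi   [vowel merger]
  giving Irrevar bipi.
Kubele: *bepa > vepa > veba  (by unconditioned shift, intervocalic voicing)
Only *bepa yields all of Irrevar bipi, Kubele veba.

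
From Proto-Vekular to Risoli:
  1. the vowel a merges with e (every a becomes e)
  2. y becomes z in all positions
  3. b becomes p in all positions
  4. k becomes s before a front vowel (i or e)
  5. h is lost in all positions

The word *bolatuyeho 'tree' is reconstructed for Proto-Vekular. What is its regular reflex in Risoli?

poletuzeo

Risoli: *bolatuyeho
  bolatuyeho → boletuyeho   [vowel merger]
  boletuyeho → boletuzeho   [unconditioned shift]
  boletuzeho → poletuzeho   [unconditioned shift]
  poletuzeho (rule 4 does not apply)
  poletuzeho → poletuzeo   [h-loss]
  giving Risoli poletuzeo.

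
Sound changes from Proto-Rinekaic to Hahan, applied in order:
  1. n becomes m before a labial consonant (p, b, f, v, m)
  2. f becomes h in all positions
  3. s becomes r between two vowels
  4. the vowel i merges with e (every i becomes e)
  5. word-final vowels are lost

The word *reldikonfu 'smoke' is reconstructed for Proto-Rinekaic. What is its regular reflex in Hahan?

Hahan: start from *reldikonfu.
  rule 1 (nasal place assimilation): reldikonfu → reldikomfu
  rule 2 (unconditioned shift): reldikomfu → reldikomhu
  rule 3: no change — reldikomhu
  rule 4 (vowel merger): reldikomhu → reldekomhu
  rule 5 (apocope): reldekomhu → reldekomh
  ⇒ Hahan reldekomh

reldekomh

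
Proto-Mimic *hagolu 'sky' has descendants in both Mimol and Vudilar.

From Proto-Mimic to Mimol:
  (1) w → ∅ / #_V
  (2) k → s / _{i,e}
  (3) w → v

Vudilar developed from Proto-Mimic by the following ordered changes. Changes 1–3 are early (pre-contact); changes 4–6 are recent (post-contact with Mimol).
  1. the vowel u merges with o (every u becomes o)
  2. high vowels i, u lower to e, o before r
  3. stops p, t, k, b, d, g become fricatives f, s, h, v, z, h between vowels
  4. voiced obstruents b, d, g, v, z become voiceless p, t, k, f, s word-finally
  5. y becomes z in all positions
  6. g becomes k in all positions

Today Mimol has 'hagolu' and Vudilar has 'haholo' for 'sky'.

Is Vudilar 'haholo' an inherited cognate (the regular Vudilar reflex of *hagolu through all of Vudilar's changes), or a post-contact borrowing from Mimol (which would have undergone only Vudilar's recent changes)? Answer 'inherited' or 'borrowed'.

inherited

If inherited, *hagolu would pass through all of Vudilar's changes:
Vudilar: *hagolu > hagolo > haholo  (by vowel merger, intervocalic lenition)
If borrowed from Mimol 'hagolu' after the early changes, it would undergo only the recent ones:
  rule 4 (final devoicing): no change (hagolu)
  rule 5 (unconditioned shift): no change (hagolu)
  rule 6 (unconditioned shift): hagolu → hakolu
  ⇒ as a loan: hakolu
Vudilar 'haholo' matches the inherited outcome exactly, so it is an inherited cognate, not a loan.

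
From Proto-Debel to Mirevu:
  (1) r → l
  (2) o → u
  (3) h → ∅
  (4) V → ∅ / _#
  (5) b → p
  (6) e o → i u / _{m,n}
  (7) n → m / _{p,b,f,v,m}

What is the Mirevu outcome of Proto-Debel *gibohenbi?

gipuimp

Mirevu: *gibohenbi > gibuhenbi > gibuenbi > gibuenb > gipuenp > gipuinp > gipuimp  (by vowel merger, h-loss, apocope, unconditioned shift, pre-nasal raising, nasal place assimilation)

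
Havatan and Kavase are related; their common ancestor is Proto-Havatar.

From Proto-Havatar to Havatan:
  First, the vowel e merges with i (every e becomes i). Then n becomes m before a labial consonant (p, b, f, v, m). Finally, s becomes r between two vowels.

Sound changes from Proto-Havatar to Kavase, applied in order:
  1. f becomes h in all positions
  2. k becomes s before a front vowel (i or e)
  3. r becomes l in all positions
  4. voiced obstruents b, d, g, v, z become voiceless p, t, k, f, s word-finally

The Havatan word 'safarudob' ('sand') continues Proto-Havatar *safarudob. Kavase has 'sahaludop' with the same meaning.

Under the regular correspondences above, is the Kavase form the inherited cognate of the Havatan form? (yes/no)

yes

Derive the expected Kavase reflex of *safarudob:
Kavase: *safarudob > saharudob > sahaludob > sahaludop  (by unconditioned shift, unconditioned shift, final devoicing)
Kavase 'sahaludop' matches the regular reflex exactly, so the pair is cognate.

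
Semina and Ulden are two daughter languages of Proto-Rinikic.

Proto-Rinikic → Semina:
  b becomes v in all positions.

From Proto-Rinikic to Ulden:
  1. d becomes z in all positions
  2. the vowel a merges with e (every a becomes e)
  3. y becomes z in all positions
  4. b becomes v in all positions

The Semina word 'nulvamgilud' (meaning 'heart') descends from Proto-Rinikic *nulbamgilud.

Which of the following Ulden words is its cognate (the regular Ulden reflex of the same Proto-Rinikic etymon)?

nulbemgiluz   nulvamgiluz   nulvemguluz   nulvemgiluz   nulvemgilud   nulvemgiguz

Ulden: *nulbamgilud
  nulbamgilud → nulbamgiluz   [unconditioned shift]
  nulbamgiluz → nulbemgiluz   [vowel merger]
  nulbemgiluz (rule 3 does not apply)
  nulbemgiluz → nulvemgiluz   [unconditioned shift]
  giving Ulden nulvemgiluz.
The other candidates each miss or misapply at least one Ulden change.

nulvemgiluz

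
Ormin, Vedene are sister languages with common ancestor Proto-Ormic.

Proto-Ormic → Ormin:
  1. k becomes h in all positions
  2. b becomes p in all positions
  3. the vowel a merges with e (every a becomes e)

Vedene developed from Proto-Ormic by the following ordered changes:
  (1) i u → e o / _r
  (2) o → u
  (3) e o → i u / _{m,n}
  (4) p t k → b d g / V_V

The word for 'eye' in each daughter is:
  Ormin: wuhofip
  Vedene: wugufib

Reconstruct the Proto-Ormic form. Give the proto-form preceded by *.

*wukofib

Position 3: Ormin has h, Vedene has g. Taking the neighbouring segments as reconstructed: Ormin h could go back to *k or *h; Vedene g could go back to *k or *g — the one source consistent with every daughter is *k.
Position 7: Ormin has p, Vedene has b. Taking the neighbouring segments as reconstructed: Ormin p could go back to *p or *b; Vedene b can only go back to *b — the one source consistent with every daughter is *b.
Position 4: Ormin has o, Vedene has u. Ormin preserves o here (none of its changes turn any other segment into o), so the proto-segment is *o.
Verify the candidate proto-form against each daughter:
Ormin: *wukofib > wuhofib > wuhofip  (by unconditioned shift, unconditioned shift)
Vedene: *wukofib > wukufib > wugufib  (by vowel merger, intervocalic voicing)
*wukofib is the unique common source.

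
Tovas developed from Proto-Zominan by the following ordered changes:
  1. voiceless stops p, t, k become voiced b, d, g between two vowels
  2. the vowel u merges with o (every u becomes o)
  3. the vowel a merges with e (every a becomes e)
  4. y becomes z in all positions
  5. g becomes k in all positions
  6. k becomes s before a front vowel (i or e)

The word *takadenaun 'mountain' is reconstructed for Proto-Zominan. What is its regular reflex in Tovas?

Tovas: *takadenaun
  takadenaun → tagadenaun   [intervocalic voicing]
  tagadenaun → tagadenaon   [vowel merger]
  tagadenaon → tegedeneon   [vowel merger]
  tegedeneon (rule 4 does not apply)
  tegedeneon → tekedeneon   [unconditioned shift]
  tekedeneon → tesedeneon   [palatalisation]
  giving Tovas tesedeneon.

tesedeneon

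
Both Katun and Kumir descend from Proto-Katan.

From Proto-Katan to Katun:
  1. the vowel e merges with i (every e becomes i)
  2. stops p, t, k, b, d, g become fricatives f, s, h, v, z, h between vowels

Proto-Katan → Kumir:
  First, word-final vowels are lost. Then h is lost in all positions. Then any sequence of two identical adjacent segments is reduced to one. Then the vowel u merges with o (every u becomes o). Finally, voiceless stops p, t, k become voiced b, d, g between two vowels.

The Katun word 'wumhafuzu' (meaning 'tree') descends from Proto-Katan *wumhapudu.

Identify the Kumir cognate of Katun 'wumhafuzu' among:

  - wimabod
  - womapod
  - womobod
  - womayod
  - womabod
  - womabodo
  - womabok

Kumir: *wumhapudu
  wumhapudu → wumhapud   [apocope]
  wumhapud → wumapud   [h-loss]
  wumapud (rule 3 does not apply)
  wumapud → womapod   [vowel merger]
  womapod → womabod   [intervocalic voicing]
  giving Kumir womabod.
The other candidates each miss or misapply at least one Kumir change.

womabod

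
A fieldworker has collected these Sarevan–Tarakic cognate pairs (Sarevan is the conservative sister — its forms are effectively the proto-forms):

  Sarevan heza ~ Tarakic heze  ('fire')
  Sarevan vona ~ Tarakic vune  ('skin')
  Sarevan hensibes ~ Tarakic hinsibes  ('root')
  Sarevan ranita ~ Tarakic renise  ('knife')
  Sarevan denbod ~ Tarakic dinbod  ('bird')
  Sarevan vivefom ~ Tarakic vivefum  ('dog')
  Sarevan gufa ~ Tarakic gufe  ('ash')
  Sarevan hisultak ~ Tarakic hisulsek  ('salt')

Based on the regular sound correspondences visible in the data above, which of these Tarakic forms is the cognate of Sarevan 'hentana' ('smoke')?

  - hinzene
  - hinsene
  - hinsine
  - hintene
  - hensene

hensibes ~ hinsibes, denbod ~ dinbod — Sarevan e corresponds to Tarakic i after a consonant, before a nasal.
hisultak ~ hisulsek — Sarevan t corresponds to Tarakic s after a consonant, before a back vowel.
ranita ~ renise — Sarevan a corresponds to Tarakic e after a consonant, before a nasal.
heza ~ heze, vona ~ vune — Sarevan a corresponds to Tarakic e word-finally.
Applying these to Sarevan 'hentana':
  hentana → hintana   (e→i after a consonant, before a nasal)
  hintana → hinsana   (t→s after a consonant, before a back vowel)
  hinsana → hinsena   (a→e after a consonant, before a nasal)
  hinsena → hinsene   (a→e word-finally)
So the Tarakic cognate is 'hinsene'.

hinsene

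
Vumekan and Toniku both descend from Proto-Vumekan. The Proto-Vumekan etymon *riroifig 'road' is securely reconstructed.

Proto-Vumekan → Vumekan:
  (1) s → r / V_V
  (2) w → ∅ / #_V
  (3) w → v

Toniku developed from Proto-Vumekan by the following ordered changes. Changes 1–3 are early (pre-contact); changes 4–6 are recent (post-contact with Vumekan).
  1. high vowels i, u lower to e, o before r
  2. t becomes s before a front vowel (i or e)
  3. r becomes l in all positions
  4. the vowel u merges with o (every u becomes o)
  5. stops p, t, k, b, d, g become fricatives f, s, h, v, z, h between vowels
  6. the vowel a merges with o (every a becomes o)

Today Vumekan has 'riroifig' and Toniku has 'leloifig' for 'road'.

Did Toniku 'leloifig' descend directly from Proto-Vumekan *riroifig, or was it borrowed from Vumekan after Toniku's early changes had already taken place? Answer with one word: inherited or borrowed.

If inherited, *riroifig would pass through all of Toniku's changes:
Toniku: start from *riroifig.
  rule 1 (pre-rhotic lowering): riroifig → reroifig
  rule 2: no change — reroifig
  rule 3 (unconditioned shift): reroifig → leloifig
  rule 4: no change — leloifig
  rule 5: no change — leloifig
  rule 6: no change — leloifig
  ⇒ Toniku leloifig
If borrowed from Vumekan 'riroifig' after the early changes, it would undergo only the recent ones:
  rule 4 (vowel merger): no change (riroifig)
  rule 5 (intervocalic lenition): no change (riroifig)
  rule 6 (vowel merger): no change (riroifig)
  ⇒ as a loan: riroifig
Toniku 'leloifig' matches the inherited outcome exactly, so it is an inherited cognate, not a loan.

inherited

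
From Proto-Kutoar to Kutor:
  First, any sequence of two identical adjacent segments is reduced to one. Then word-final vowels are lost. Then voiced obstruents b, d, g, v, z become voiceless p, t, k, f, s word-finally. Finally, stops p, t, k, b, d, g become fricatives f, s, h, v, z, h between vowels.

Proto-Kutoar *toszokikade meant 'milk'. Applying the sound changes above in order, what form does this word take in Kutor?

toszohihat

Kutor: *toszokikade > toszokikad > toszokikat > toszohihat  (by apocope, final devoicing, intervocalic lenition)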